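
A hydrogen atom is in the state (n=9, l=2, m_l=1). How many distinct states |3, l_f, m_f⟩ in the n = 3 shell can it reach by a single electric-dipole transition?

E1 requires Δl = ±1, so l_f ∈ {1, 3}; with 0 ≤ l_f ≤ n_f−1 = 2, the allowed l_f values are {1}.
For l_f = 1: m_f ∈ {m_i−1, m_i, m_i+1} ∩ [−1, 1] = {0, 1} → 2 states.
Total: 2.

2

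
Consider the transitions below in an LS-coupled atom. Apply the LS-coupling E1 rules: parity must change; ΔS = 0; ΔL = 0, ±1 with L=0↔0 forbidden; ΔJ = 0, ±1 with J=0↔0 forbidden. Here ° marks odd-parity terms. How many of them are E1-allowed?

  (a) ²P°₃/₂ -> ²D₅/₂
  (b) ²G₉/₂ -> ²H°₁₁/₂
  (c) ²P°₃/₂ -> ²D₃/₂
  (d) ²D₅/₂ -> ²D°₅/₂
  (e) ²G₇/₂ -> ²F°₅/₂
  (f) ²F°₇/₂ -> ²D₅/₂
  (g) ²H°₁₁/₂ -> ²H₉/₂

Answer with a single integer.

7

(a) allowed
(b) allowed
(c) allowed
(d) allowed
(e) allowed
(f) allowed
(g) allowed
Total allowed: 7 of 7.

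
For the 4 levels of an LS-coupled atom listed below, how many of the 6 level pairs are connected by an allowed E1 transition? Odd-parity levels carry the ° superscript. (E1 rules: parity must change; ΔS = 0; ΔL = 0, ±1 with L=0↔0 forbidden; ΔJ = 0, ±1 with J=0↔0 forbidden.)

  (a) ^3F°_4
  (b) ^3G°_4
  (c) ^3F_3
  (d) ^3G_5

(a)–(b): forbidden (parity).
(a)–(c): allowed.
(a)–(d): allowed.
(b)–(c): allowed.
(b)–(d): allowed.
(c)–(d): forbidden (parity, ΔJ).
Allowed pairs: 4 of 6.

4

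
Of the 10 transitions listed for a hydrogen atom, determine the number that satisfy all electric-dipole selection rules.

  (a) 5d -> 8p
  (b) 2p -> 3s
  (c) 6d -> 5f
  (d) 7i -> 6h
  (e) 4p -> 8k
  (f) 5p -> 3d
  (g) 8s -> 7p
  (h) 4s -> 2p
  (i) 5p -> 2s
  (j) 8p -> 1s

9

(a) allowed
(b) allowed
(c) allowed
(d) allowed
(e) forbidden — Δl = +6 (E1 requires Δl = ±1)
(f) allowed
(g) allowed
(h) allowed
(i) allowed
(j) allowed
Total allowed: 9 of 10.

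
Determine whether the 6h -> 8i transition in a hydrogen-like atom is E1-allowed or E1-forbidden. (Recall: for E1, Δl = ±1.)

allowed

Initial l = 5, final l = 6, so Δl = +1. E1 requires Δl = ±1: satisfied.
All E1 selection rules are satisfied.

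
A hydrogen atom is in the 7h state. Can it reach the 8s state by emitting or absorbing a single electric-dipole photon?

Δl = 0 − 5 = -5; the E1 rule Δl = ±1 is ✗.
The transition is electric-dipole forbidden.

forbidden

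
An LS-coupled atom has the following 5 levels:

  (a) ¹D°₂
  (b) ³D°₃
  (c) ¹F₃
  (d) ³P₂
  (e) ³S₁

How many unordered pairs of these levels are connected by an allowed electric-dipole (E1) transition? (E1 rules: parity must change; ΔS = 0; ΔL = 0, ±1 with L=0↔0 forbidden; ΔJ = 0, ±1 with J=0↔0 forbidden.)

(a)–(b): forbidden (parity, ΔS).
(a)–(c): allowed.
(a)–(d): forbidden (ΔS).
(a)–(e): forbidden (ΔS, ΔL).
(b)–(c): forbidden (ΔS).
(b)–(d): allowed.
(b)–(e): forbidden (ΔL, ΔJ).
(c)–(d): forbidden (parity, ΔS, ΔL).
(c)–(e): forbidden (parity, ΔS, ΔL, ΔJ).
(d)–(e): forbidden (parity).
Allowed pairs: 2 of 10.

2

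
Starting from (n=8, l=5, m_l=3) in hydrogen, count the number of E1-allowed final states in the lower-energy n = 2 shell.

0

E1 requires l_f ∈ {4, 6}, but neither lies in [0, 1], so no final state is reachable.
Total: 0.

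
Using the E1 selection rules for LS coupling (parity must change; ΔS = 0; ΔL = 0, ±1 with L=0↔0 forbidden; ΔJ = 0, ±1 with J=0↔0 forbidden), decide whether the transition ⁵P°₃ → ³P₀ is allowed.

forbidden

Initial level: S=2, L=1, J=3, parity odd. Final level: S=1, L=1, J=0, parity even.
Parity must change: odd → even — ✓.
ΔS = 0: S: 2 → 1 — ✗.
ΔL = 0, ±1 (not L=0↔0): L: 1 → 1, ΔL = +0 — ✓.
ΔJ = 0, ±1 (not J=0↔0): J: 3 → 0, ΔJ = -3 — ✗.
Rule(s) violated: ΔS, ΔJ.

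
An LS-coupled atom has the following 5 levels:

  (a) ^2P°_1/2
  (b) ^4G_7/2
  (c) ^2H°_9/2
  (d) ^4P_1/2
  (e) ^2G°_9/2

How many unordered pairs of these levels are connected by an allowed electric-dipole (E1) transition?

(a)–(b): forbidden (ΔS, ΔL, ΔJ).
(a)–(c): forbidden (parity, ΔL, ΔJ).
(a)–(d): forbidden (ΔS).
(a)–(e): forbidden (parity, ΔL, ΔJ).
(b)–(c): forbidden (ΔS).
(b)–(d): forbidden (parity, ΔL, ΔJ).
(b)–(e): forbidden (ΔS).
(c)–(d): forbidden (ΔS, ΔL, ΔJ).
(c)–(e): forbidden (parity).
(d)–(e): forbidden (ΔS, ΔL, ΔJ).
Allowed pairs: 0 of 10.

0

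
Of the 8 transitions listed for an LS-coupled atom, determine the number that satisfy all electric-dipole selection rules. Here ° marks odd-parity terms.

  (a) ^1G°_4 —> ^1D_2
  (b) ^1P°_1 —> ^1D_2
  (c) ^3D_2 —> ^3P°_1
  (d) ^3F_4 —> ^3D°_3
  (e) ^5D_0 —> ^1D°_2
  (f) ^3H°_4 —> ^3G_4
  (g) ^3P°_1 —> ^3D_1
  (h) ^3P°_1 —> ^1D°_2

5

(a) forbidden (ΔL, ΔJ fail)
(b) allowed
(c) allowed
(d) allowed
(e) forbidden (ΔS, ΔJ fail)
(f) allowed
(g) allowed
(h) forbidden (parity, ΔS fail)
Total allowed: 5 of 8.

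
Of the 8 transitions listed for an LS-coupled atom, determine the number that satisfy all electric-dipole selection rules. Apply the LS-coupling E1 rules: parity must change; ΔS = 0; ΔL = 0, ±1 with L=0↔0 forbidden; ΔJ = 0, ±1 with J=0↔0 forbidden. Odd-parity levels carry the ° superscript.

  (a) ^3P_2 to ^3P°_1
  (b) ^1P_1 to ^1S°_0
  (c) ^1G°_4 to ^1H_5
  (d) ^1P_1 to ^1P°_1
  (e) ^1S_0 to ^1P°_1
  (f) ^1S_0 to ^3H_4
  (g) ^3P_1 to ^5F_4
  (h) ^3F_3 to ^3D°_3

(a) allowed
(b) allowed
(c) allowed
(d) allowed
(e) allowed
(f) forbidden (parity, ΔS, ΔL, ΔJ fail)
(g) forbidden (parity, ΔS, ΔL, ΔJ fail)
(h) allowed
Total allowed: 6 of 8.

6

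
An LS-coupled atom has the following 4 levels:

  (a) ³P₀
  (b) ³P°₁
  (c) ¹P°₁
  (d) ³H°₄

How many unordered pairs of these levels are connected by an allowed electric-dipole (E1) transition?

1

(a)–(b): allowed.
(a)–(c): forbidden (ΔS).
(a)–(d): forbidden (ΔL, ΔJ).
(b)–(c): forbidden (parity, ΔS).
(b)–(d): forbidden (parity, ΔL, ΔJ).
(c)–(d): forbidden (parity, ΔS, ΔL, ΔJ).
Allowed pairs: 1 of 6.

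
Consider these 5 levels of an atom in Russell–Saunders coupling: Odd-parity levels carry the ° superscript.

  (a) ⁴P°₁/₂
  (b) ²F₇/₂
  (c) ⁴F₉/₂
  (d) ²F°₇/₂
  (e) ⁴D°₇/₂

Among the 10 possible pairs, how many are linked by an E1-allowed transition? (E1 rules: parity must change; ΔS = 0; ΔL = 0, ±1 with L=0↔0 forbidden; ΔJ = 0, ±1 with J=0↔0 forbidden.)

2

(a)–(b): forbidden (ΔS, ΔL, ΔJ).
(a)–(c): forbidden (ΔL, ΔJ).
(a)–(d): forbidden (parity, ΔS, ΔL, ΔJ).
(a)–(e): forbidden (parity, ΔJ).
(b)–(c): forbidden (parity, ΔS).
(b)–(d): allowed.
(b)–(e): forbidden (ΔS).
(c)–(d): forbidden (ΔS).
(c)–(e): allowed.
(d)–(e): forbidden (parity, ΔS).
Allowed pairs: 2 of 10.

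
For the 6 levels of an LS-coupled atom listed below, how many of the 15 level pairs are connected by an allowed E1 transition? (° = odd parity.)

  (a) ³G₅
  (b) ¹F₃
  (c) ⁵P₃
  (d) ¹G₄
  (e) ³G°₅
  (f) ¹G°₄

3

(a)–(b): forbidden (parity, ΔS, ΔJ).
(a)–(c): forbidden (parity, ΔS, ΔL, ΔJ).
(a)–(d): forbidden (parity, ΔS).
(a)–(e): allowed.
(a)–(f): forbidden (ΔS).
(b)–(c): forbidden (parity, ΔS, ΔL).
(b)–(d): forbidden (parity).
(b)–(e): forbidden (ΔS, ΔJ).
(b)–(f): allowed.
(c)–(d): forbidden (parity, ΔS, ΔL).
(c)–(e): forbidden (ΔS, ΔL, ΔJ).
(c)–(f): forbidden (ΔS, ΔL).
(d)–(e): forbidden (ΔS).
(d)–(f): allowed.
(e)–(f): forbidden (parity, ΔS).
Allowed pairs: 3 of 15.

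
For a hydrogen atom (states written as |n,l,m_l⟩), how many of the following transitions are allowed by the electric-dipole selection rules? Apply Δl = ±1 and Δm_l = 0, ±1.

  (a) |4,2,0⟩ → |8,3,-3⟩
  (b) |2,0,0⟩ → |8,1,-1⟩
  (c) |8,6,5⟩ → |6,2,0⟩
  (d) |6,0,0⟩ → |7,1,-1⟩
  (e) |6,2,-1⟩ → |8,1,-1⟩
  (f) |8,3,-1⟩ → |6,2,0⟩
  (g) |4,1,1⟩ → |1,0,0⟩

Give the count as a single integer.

5

(a) forbidden — Δm_l = -3 (E1 requires Δm_l = 0, ±1)
(b) allowed
(c) forbidden — Δl = -4 (E1 requires Δl = ±1); Δm_l = -5 (E1 requires Δm_l = 0, ±1)
(d) allowed
(e) allowed
(f) allowed
(g) allowed
Total allowed: 5 of 7.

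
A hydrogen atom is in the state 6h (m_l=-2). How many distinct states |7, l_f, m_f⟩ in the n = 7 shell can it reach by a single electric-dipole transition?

6

E1 requires Δl = ±1, so l_f ∈ {4, 6}; with 0 ≤ l_f ≤ n_f−1 = 6, the allowed l_f values are {4, 6}.
For l_f = 4: m_f ∈ {m_i−1, m_i, m_i+1} ∩ [−4, 4] = {-3, -2, -1} → 3 states.
For l_f = 6: m_f ∈ {m_i−1, m_i, m_i+1} ∩ [−6, 6] = {-3, -2, -1} → 3 states.
Total: 6.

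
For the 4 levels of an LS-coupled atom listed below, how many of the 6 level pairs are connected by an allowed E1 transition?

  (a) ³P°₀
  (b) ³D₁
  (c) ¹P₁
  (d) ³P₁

2

(a)–(b): allowed.
(a)–(c): forbidden (ΔS).
(a)–(d): allowed.
(b)–(c): forbidden (parity, ΔS).
(b)–(d): forbidden (parity).
(c)–(d): forbidden (parity, ΔS).
Allowed pairs: 2 of 6.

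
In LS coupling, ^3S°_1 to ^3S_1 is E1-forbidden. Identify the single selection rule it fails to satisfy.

the L=0 ↔ L=0 exclusion

Initial level: S=1, L=0, J=1, parity odd. Final level: S=1, L=0, J=1, parity even.
Parity must change: odd → even — ✓.
ΔS = 0: S: 1 → 1 — ✓.
ΔL = 0, ±1 (not L=0↔0): L: 0 → 0, ΔL = +0 — ✗.
ΔJ = 0, ±1 (not J=0↔0): J: 1 → 1, ΔJ = +0 — ✓.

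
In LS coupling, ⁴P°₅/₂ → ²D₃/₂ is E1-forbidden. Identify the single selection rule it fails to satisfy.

the ΔS = 0 rule

Parity must change: odd → even — passes.
ΔS = 0: S: 3/2 → 1/2 — fails.
ΔL = 0, ±1 (not L=0↔0): L: 1 → 2, ΔL = +1 — passes.
ΔJ = 0, ±1 (not J=0↔0): J: 5/2 → 3/2, ΔJ = -1 — passes.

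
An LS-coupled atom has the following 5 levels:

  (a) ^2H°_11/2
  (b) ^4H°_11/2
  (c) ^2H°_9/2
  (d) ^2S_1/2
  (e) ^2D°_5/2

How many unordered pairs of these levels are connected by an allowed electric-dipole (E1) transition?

0

(a)–(b): forbidden (parity, ΔS).
(a)–(c): forbidden (parity).
(a)–(d): forbidden (ΔL, ΔJ).
(a)–(e): forbidden (parity, ΔL, ΔJ).
(b)–(c): forbidden (parity, ΔS).
(b)–(d): forbidden (ΔS, ΔL, ΔJ).
(b)–(e): forbidden (parity, ΔS, ΔL, ΔJ).
(c)–(d): forbidden (ΔL, ΔJ).
(c)–(e): forbidden (parity, ΔL, ΔJ).
(d)–(e): forbidden (ΔL, ΔJ).
Allowed pairs: 0 of 10.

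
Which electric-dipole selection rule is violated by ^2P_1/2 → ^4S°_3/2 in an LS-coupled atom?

Initial level: S=1/2, L=1, J=1/2, parity even. Final level: S=3/2, L=0, J=3/2, parity odd.
ΔL = 0, ±1 (not L=0↔0): L: 1 → 0, ΔL = -1 — passes.
Parity must change: even → odd — passes.
ΔJ = 0, ±1 (not J=0↔0): J: 1/2 → 3/2, ΔJ = +1 — passes.
ΔS = 0: S: 1/2 → 3/2 — fails.

the ΔS = 0 rule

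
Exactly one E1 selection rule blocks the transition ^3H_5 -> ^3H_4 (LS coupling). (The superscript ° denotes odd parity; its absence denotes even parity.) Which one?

Parity must change: even → even — fails.
ΔS = 0: S: 1 → 1 — ok.
ΔL = 0, ±1 (not L=0↔0): L: 5 → 5, ΔL = +0 — ok.
ΔJ = 0, ±1 (not J=0↔0): J: 5 → 4, ΔJ = -1 — ok.

parity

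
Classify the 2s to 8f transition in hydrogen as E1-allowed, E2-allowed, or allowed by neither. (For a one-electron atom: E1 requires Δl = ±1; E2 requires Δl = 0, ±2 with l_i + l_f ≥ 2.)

Δl = 3 − 0 = +3; l_i + l_f = 3.
E1 (Δl = ±1): not satisfied.
E2 (Δl = 0,±2, l_i+l_f ≥ 2): not satisfied.

neither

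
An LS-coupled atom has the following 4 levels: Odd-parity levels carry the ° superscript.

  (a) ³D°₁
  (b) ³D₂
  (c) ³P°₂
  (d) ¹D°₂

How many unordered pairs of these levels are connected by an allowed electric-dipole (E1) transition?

2

(a)–(b): allowed.
(a)–(c): forbidden (parity).
(a)–(d): forbidden (parity, ΔS).
(b)–(c): allowed.
(b)–(d): forbidden (ΔS).
(c)–(d): forbidden (parity, ΔS).
Allowed pairs: 2 of 6.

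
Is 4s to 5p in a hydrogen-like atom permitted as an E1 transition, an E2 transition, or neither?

E1

Δl = 1 − 0 = +1; l_i + l_f = 1.
E1 (Δl = ±1): satisfied.
E2 (Δl = 0,±2, l_i+l_f ≥ 2): not satisfied.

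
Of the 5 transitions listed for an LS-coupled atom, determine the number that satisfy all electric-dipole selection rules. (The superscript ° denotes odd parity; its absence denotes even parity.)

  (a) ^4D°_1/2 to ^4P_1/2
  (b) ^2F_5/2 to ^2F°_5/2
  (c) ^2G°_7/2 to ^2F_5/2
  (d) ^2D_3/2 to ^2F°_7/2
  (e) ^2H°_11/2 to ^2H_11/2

4

(a) allowed
(b) allowed
(c) allowed
(d) forbidden (ΔJ fails)
(e) allowed
Total allowed: 4 of 5.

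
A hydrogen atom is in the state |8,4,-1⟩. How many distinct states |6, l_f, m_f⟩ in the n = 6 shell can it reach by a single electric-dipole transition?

E1 requires Δl = ±1, so l_f ∈ {3, 5}; with 0 ≤ l_f ≤ n_f−1 = 5, the allowed l_f values are {3, 5}.
For l_f = 3: m_f ∈ {m_i−1, m_i, m_i+1} ∩ [−3, 3] = {-2, -1, 0} → 3 states.
For l_f = 5: m_f ∈ {m_i−1, m_i, m_i+1} ∩ [−5, 5] = {-2, -1, 0} → 3 states.
Total: 6.

6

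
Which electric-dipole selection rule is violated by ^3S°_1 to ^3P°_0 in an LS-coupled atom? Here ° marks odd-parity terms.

Reading off the term symbols: S 1→1, L 0→1, J 1→0, parity odd→odd.
Parity must change: odd → odd — ✗.
ΔS = 0: S: 1 → 1 — ✓.
ΔL = 0, ±1 (not L=0↔0): L: 0 → 1, ΔL = +1 — ✓.
ΔJ = 0, ±1 (not J=0↔0): J: 1 → 0, ΔJ = -1 — ✓.

parity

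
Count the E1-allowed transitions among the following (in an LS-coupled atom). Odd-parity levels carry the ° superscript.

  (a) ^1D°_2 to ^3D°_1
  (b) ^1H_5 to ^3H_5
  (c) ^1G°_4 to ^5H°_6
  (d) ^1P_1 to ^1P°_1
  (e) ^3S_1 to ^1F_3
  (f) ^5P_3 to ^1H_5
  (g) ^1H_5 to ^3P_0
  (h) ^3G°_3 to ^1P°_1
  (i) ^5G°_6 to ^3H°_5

1

(a) forbidden (parity, ΔS fail)
(b) forbidden (parity, ΔS fail)
(c) forbidden (parity, ΔS, ΔJ fail)
(d) allowed
(e) forbidden (parity, ΔS, ΔL, ΔJ fail)
(f) forbidden (parity, ΔS, ΔL, ΔJ fail)
(g) forbidden (parity, ΔS, ΔL, ΔJ fail)
(h) forbidden (parity, ΔS, ΔL, ΔJ fail)
(i) forbidden (parity, ΔS fail)
Total allowed: 1 of 9.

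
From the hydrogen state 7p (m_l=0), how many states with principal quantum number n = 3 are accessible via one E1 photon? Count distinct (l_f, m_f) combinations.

4

E1 requires Δl = ±1, so l_f ∈ {0, 2}; with 0 ≤ l_f ≤ n_f−1 = 2, the allowed l_f values are {0, 2}.
For l_f = 0: m_f ∈ {m_i−1, m_i, m_i+1} ∩ [−0, 0] = {0} → 1 state.
For l_f = 2: m_f ∈ {m_i−1, m_i, m_i+1} ∩ [−2, 2] = {-1, 0, 1} → 3 states.
Total: 4.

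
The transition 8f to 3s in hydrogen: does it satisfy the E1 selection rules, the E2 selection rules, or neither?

neither

Δl = 0 − 3 = -3; l_i + l_f = 3.
E1 (Δl = ±1): not satisfied.
E2 (Δl = 0,±2, l_i+l_f ≥ 2): not satisfied.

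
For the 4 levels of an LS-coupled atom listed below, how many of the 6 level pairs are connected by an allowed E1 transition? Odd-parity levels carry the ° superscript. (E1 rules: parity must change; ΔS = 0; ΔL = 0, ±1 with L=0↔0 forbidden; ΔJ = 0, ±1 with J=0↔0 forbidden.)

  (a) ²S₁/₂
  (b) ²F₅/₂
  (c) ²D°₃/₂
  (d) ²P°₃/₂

2

(a)–(b): forbidden (parity, ΔL, ΔJ).
(a)–(c): forbidden (ΔL).
(a)–(d): allowed.
(b)–(c): allowed.
(b)–(d): forbidden (ΔL).
(c)–(d): forbidden (parity).
Allowed pairs: 2 of 6.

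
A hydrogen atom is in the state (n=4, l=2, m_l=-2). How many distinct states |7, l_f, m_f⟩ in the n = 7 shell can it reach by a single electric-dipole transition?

4

E1 requires Δl = ±1, so l_f ∈ {1, 3}; with 0 ≤ l_f ≤ n_f−1 = 6, the allowed l_f values are {1, 3}.
For l_f = 1: m_f ∈ {m_i−1, m_i, m_i+1} ∩ [−1, 1] = {-1} → 1 state.
For l_f = 3: m_f ∈ {m_i−1, m_i, m_i+1} ∩ [−3, 3] = {-3, -2, -1} → 3 states.
Total: 4.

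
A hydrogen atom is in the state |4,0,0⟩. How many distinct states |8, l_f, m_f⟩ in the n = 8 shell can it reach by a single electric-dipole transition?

3

E1 requires Δl = ±1, so l_f ∈ {-1, 1}; with 0 ≤ l_f ≤ n_f−1 = 7, the allowed l_f values are {1}.
For l_f = 1: m_f ∈ {m_i−1, m_i, m_i+1} ∩ [−1, 1] = {-1, 0, 1} → 3 states.
Total: 3.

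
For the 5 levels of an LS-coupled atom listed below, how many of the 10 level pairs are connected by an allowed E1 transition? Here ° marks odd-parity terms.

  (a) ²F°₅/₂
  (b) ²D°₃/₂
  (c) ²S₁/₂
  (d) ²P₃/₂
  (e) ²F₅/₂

3

(a)–(b): forbidden (parity).
(a)–(c): forbidden (ΔL, ΔJ).
(a)–(d): forbidden (ΔL).
(a)–(e): allowed.
(b)–(c): forbidden (ΔL).
(b)–(d): allowed.
(b)–(e): allowed.
(c)–(d): forbidden (parity).
(c)–(e): forbidden (parity, ΔL, ΔJ).
(d)–(e): forbidden (parity, ΔL).
Allowed pairs: 3 of 10.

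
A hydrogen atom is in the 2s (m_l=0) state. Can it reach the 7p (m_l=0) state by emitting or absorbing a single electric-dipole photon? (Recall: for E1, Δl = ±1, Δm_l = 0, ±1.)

allowed

l: 0 → 1 (Δl = +1). Δl = ±1 ✓.
m_l: 0 → 0 (Δm_l = +0). |Δm_l| ≤ 1 ✓.
All E1 selection rules are satisfied.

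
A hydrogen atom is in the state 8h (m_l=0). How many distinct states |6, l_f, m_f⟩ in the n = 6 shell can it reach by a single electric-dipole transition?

E1 requires Δl = ±1, so l_f ∈ {4, 6}; with 0 ≤ l_f ≤ n_f−1 = 5, the allowed l_f values are {4}.
For l_f = 4: m_f ∈ {m_i−1, m_i, m_i+1} ∩ [−4, 4] = {-1, 0, 1} → 3 states.
Total: 3.

3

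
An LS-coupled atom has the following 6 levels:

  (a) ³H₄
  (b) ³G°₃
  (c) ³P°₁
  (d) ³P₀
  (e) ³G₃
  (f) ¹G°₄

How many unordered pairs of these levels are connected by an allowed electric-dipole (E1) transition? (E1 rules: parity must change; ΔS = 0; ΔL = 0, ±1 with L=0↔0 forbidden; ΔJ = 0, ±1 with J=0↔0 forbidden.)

3

(a)–(b): allowed.
(a)–(c): forbidden (ΔL, ΔJ).
(a)–(d): forbidden (parity, ΔL, ΔJ).
(a)–(e): forbidden (parity).
(a)–(f): forbidden (ΔS).
(b)–(c): forbidden (parity, ΔL, ΔJ).
(b)–(d): forbidden (ΔL, ΔJ).
(b)–(e): allowed.
(b)–(f): forbidden (parity, ΔS).
(c)–(d): allowed.
(c)–(e): forbidden (ΔL, ΔJ).
(c)–(f): forbidden (parity, ΔS, ΔL, ΔJ).
(d)–(e): forbidden (parity, ΔL, ΔJ).
(d)–(f): forbidden (ΔS, ΔL, ΔJ).
(e)–(f): forbidden (ΔS).
Allowed pairs: 3 of 15.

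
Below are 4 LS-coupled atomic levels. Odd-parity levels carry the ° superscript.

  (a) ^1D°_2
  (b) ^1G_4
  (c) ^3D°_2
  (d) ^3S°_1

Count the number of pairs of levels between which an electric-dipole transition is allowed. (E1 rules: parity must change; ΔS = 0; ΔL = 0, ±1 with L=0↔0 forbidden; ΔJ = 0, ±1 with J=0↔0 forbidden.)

0

(a)–(b): forbidden (ΔL, ΔJ).
(a)–(c): forbidden (parity, ΔS).
(a)–(d): forbidden (parity, ΔS, ΔL).
(b)–(c): forbidden (ΔS, ΔL, ΔJ).
(b)–(d): forbidden (ΔS, ΔL, ΔJ).
(c)–(d): forbidden (parity, ΔL).
Allowed pairs: 0 of 6.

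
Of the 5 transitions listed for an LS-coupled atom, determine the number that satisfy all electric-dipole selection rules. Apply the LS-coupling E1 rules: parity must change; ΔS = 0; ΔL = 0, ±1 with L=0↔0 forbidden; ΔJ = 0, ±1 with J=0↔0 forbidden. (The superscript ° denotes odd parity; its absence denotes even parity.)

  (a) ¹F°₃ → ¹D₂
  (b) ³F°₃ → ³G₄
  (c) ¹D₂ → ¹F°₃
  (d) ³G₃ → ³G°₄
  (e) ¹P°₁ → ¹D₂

5

(a) allowed
(b) allowed
(c) allowed
(d) allowed
(e) allowed
Total allowed: 5 of 5.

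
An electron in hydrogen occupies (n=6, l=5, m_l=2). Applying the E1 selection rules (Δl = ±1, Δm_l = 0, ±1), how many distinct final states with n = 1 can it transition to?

E1 requires l_f ∈ {4, 6}, but neither lies in [0, 0], so no final state is reachable.
Total: 0.

0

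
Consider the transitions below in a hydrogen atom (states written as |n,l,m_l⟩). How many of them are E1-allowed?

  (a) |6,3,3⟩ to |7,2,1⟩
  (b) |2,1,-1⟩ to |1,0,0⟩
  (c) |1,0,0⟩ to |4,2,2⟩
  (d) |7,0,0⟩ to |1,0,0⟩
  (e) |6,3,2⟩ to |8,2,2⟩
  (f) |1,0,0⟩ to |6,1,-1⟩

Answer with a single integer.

3

(a) forbidden — Δm_l = -2 (E1 requires Δm_l = 0, ±1)
(b) allowed
(c) forbidden — Δl = +2 (E1 requires Δl = ±1); Δm_l = +2 (E1 requires Δm_l = 0, ±1)
(d) forbidden — Δl = +0 (E1 requires Δl = ±1)
(e) allowed
(f) allowed
Total allowed: 3 of 6.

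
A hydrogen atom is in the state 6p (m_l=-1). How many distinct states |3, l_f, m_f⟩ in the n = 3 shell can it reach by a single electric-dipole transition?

4

E1 requires Δl = ±1, so l_f ∈ {0, 2}; with 0 ≤ l_f ≤ n_f−1 = 2, the allowed l_f values are {0, 2}.
For l_f = 0: m_f ∈ {m_i−1, m_i, m_i+1} ∩ [−0, 0] = {0} → 1 state.
For l_f = 2: m_f ∈ {m_i−1, m_i, m_i+1} ∩ [−2, 2] = {-2, -1, 0} → 3 states.
Total: 4.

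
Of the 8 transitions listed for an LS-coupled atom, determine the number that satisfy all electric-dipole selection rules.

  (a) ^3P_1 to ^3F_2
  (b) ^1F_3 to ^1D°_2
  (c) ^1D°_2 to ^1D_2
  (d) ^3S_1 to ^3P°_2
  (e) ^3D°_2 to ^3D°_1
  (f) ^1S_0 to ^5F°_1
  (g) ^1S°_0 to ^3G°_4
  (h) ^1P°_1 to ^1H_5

3

(a) forbidden (parity, ΔL fail)
(b) allowed
(c) allowed
(d) allowed
(e) forbidden (parity fails)
(f) forbidden (ΔS, ΔL fail)
(g) forbidden (parity, ΔS, ΔL, ΔJ fail)
(h) forbidden (ΔL, ΔJ fail)
Total allowed: 3 of 8.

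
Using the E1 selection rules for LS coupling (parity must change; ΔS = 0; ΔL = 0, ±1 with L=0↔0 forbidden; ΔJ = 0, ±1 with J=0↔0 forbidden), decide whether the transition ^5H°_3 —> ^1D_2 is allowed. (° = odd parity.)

forbidden

Parity must change: odd → even — ✓.
ΔS = 0: S: 2 → 0 — ✗.
ΔL = 0, ±1 (not L=0↔0): L: 5 → 2, ΔL = -3 — ✗.
ΔJ = 0, ±1 (not J=0↔0): J: 3 → 2, ΔJ = -1 — ✓.
Rule(s) violated: ΔS, ΔL.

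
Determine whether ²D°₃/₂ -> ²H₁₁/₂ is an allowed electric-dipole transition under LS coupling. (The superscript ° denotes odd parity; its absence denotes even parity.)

Parity must change: odd → even — passes.
ΔS = 0: S: 1/2 → 1/2 — passes.
ΔL = 0, ±1 (not L=0↔0): L: 2 → 5, ΔL = +3 — fails.
ΔJ = 0, ±1 (not J=0↔0): J: 3/2 → 11/2, ΔJ = +4 — fails.
Rule(s) violated: ΔL, ΔJ.

forbidden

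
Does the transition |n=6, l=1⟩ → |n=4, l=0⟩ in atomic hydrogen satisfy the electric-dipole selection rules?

allowed

l: 1 → 0 (Δl = -1). Δl = ±1 satisfied.
All E1 selection rules are satisfied.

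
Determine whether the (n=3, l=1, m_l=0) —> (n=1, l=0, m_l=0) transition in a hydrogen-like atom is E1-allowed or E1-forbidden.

Initial l = 1, final l = 0, so Δl = -1. E1 requires Δl = ±1: ✓.
m_l: 0 → 0 (Δm_l = +0). |Δm_l| ≤ 1 ✓.
All E1 selection rules are satisfied.

allowed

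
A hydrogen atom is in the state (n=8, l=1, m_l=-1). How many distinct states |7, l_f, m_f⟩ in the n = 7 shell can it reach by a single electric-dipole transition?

4

E1 requires Δl = ±1, so l_f ∈ {0, 2}; with 0 ≤ l_f ≤ n_f−1 = 6, the allowed l_f values are {0, 2}.
For l_f = 0: m_f ∈ {m_i−1, m_i, m_i+1} ∩ [−0, 0] = {0} → 1 state.
For l_f = 2: m_f ∈ {m_i−1, m_i, m_i+1} ∩ [−2, 2] = {-2, -1, 0} → 3 states.
Total: 4.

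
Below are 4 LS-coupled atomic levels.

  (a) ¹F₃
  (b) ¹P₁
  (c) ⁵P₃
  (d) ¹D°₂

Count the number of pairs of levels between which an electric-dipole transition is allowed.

(a)–(b): forbidden (parity, ΔL, ΔJ).
(a)–(c): forbidden (parity, ΔS, ΔL).
(a)–(d): allowed.
(b)–(c): forbidden (parity, ΔS, ΔJ).
(b)–(d): allowed.
(c)–(d): forbidden (ΔS).
Allowed pairs: 2 of 6.

2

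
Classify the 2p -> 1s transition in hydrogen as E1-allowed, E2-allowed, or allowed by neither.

Δl = 0 − 1 = -1; l_i + l_f = 1.
E1 (Δl = ±1): satisfied.
E2 (Δl = 0,±2, l_i+l_f ≥ 2): not satisfied.

E1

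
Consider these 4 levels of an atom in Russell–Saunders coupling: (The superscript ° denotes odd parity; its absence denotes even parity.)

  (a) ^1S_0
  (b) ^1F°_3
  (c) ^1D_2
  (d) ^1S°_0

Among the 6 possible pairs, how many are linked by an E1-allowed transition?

(a)–(b): forbidden (ΔL, ΔJ).
(a)–(c): forbidden (parity, ΔL, ΔJ).
(a)–(d): forbidden (ΔL, ΔJ).
(b)–(c): allowed.
(b)–(d): forbidden (parity, ΔL, ΔJ).
(c)–(d): forbidden (ΔL, ΔJ).
Allowed pairs: 1 of 6.

1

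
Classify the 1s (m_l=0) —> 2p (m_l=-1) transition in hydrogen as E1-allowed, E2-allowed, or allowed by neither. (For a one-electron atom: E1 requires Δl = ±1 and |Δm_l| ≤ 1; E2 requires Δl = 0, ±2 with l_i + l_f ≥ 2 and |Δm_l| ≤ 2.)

Δl = 1 − 0 = +1; l_i + l_f = 1.
Δm_l = -1.
E1 (Δl = ±1, |Δm_l| ≤ 1): satisfied.
E2 (Δl = 0,±2, l_i+l_f ≥ 2, |Δm_l| ≤ 2): not satisfied.

E1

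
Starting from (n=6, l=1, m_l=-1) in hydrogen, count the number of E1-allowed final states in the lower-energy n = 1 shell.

1

E1 requires Δl = ±1, so l_f ∈ {0, 2}; with 0 ≤ l_f ≤ n_f−1 = 0, the allowed l_f values are {0}.
For l_f = 0: m_f ∈ {m_i−1, m_i, m_i+1} ∩ [−0, 0] = {0} → 1 state.
Total: 1.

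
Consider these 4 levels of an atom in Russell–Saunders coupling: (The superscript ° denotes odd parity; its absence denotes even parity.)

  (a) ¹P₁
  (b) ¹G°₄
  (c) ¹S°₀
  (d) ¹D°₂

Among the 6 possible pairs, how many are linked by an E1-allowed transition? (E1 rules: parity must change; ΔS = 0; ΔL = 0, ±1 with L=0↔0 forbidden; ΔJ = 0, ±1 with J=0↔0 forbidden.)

(a)–(b): forbidden (ΔL, ΔJ).
(a)–(c): allowed.
(a)–(d): allowed.
(b)–(c): forbidden (parity, ΔL, ΔJ).
(b)–(d): forbidden (parity, ΔL, ΔJ).
(c)–(d): forbidden (parity, ΔL, ΔJ).
Allowed pairs: 2 of 6.

2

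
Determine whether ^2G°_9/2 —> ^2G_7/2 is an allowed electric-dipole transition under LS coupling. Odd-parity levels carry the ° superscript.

allowed

Initial level: S=1/2, L=4, J=9/2, parity odd. Final level: S=1/2, L=4, J=7/2, parity even.
Parity must change: odd → even — ✓.
ΔS = 0: S: 1/2 → 1/2 — ✓.
ΔL = 0, ±1 (not L=0↔0): L: 4 → 4, ΔL = +0 — ✓.
ΔJ = 0, ±1 (not J=0↔0): J: 9/2 → 7/2, ΔJ = -1 — ✓.
All four E1 rules are satisfied.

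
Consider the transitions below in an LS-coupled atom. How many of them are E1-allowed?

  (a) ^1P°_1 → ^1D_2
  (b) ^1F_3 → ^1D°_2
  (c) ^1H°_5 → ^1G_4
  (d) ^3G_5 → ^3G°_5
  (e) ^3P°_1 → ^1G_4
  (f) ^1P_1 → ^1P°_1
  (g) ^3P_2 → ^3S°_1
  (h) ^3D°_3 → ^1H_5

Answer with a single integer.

6

(a) allowed
(b) allowed
(c) allowed
(d) allowed
(e) forbidden (ΔS, ΔL, ΔJ fail)
(f) allowed
(g) allowed
(h) forbidden (ΔS, ΔL, ΔJ fail)
Total allowed: 6 of 8.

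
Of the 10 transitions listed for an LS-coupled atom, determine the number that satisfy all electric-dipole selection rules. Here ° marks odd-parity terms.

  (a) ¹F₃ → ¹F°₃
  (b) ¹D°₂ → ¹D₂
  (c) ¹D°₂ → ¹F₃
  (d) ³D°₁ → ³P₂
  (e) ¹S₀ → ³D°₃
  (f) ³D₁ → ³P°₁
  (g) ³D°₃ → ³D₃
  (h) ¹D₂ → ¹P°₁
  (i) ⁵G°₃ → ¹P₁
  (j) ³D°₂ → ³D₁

(a) allowed
(b) allowed
(c) allowed
(d) allowed
(e) forbidden (ΔS, ΔL, ΔJ fail)
(f) allowed
(g) allowed
(h) allowed
(i) forbidden (ΔS, ΔL, ΔJ fail)
(j) allowed
Total allowed: 8 of 10.

8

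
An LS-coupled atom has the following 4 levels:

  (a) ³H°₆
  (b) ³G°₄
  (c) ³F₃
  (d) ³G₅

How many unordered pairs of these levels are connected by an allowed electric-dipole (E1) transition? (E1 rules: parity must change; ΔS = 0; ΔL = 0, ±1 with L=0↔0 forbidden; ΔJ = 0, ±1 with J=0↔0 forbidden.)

(a)–(b): forbidden (parity, ΔJ).
(a)–(c): forbidden (ΔL, ΔJ).
(a)–(d): allowed.
(b)–(c): allowed.
(b)–(d): allowed.
(c)–(d): forbidden (parity, ΔJ).
Allowed pairs: 3 of 6.

3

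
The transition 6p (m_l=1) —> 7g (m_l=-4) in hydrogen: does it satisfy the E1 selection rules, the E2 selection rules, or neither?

neither

Δl = 4 − 1 = +3; l_i + l_f = 5.
Δm_l = -5.
E1 (Δl = ±1, |Δm_l| ≤ 1): not satisfied.
E2 (Δl = 0,±2, l_i+l_f ≥ 2, |Δm_l| ≤ 2): not satisfied.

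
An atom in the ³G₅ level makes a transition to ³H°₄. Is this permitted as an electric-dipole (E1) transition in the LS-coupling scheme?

allowed

Reading off the term symbols: S 1→1, L 4→5, J 5→4, parity even→odd.
Parity must change: even → odd — satisfied.
ΔS = 0: S: 1 → 1 — satisfied.
ΔL = 0, ±1 (not L=0↔0): L: 4 → 5, ΔL = +1 — satisfied.
ΔJ = 0, ±1 (not J=0↔0): J: 5 → 4, ΔJ = -1 — satisfied.
All four E1 rules are satisfied.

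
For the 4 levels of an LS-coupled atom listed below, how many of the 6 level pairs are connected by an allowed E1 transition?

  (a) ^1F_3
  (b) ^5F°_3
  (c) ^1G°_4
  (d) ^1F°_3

2

(a)–(b): forbidden (ΔS).
(a)–(c): allowed.
(a)–(d): allowed.
(b)–(c): forbidden (parity, ΔS).
(b)–(d): forbidden (parity, ΔS).
(c)–(d): forbidden (parity).
Allowed pairs: 2 of 6.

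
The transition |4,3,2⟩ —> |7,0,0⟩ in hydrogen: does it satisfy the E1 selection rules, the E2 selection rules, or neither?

Δl = 0 − 3 = -3; l_i + l_f = 3.
Δm_l = -2.
E1 (Δl = ±1, |Δm_l| ≤ 1): not satisfied.
E2 (Δl = 0,±2, l_i+l_f ≥ 2, |Δm_l| ≤ 2): not satisfied.

neither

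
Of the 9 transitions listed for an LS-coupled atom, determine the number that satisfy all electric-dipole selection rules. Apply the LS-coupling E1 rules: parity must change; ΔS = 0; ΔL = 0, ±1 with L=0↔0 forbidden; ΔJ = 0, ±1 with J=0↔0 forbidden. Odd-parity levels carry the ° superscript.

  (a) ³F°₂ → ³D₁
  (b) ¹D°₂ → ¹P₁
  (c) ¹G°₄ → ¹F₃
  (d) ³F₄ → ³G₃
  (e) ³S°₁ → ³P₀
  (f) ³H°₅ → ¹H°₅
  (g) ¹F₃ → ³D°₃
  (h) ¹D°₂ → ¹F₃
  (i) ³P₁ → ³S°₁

6

(a) allowed
(b) allowed
(c) allowed
(d) forbidden (parity fails)
(e) allowed
(f) forbidden (parity, ΔS fail)
(g) forbidden (ΔS fails)
(h) allowed
(i) allowed
Total allowed: 6 of 9.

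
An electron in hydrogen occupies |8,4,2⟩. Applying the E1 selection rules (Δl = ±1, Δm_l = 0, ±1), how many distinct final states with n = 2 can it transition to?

E1 requires l_f ∈ {3, 5}, but neither lies in [0, 1], so no final state is reachable.
Total: 0.

0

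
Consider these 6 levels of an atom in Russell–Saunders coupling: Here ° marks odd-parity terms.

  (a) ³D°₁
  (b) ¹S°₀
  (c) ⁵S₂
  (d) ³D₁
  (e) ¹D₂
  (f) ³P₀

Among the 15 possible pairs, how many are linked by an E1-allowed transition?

2

(a)–(b): forbidden (parity, ΔS, ΔL).
(a)–(c): forbidden (ΔS, ΔL).
(a)–(d): allowed.
(a)–(e): forbidden (ΔS).
(a)–(f): allowed.
(b)–(c): forbidden (ΔS, ΔL, ΔJ).
(b)–(d): forbidden (ΔS, ΔL).
(b)–(e): forbidden (ΔL, ΔJ).
(b)–(f): forbidden (ΔS, ΔJ).
(c)–(d): forbidden (parity, ΔS, ΔL).
(c)–(e): forbidden (parity, ΔS, ΔL).
(c)–(f): forbidden (parity, ΔS, ΔJ).
(d)–(e): forbidden (parity, ΔS).
(d)–(f): forbidden (parity).
(e)–(f): forbidden (parity, ΔS, ΔJ).
Allowed pairs: 2 of 15.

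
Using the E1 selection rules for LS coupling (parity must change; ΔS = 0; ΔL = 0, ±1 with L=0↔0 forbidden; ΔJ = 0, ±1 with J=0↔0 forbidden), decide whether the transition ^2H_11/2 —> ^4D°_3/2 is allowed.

Reading off the term symbols: S 1/2→3/2, L 5→2, J 11/2→3/2, parity even→odd.
Parity must change: even → odd — ✓.
ΔS = 0: S: 1/2 → 3/2 — ✗.
ΔL = 0, ±1 (not L=0↔0): L: 5 → 2, ΔL = -3 — ✗.
ΔJ = 0, ±1 (not J=0↔0): J: 11/2 → 3/2, ΔJ = -4 — ✗.
Rule(s) violated: ΔS, ΔL, ΔJ.

forbidden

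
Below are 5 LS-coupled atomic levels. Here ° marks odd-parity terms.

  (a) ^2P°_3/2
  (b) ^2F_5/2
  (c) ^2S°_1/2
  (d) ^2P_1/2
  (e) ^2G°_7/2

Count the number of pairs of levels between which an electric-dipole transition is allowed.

(a)–(b): forbidden (ΔL).
(a)–(c): forbidden (parity).
(a)–(d): allowed.
(a)–(e): forbidden (parity, ΔL, ΔJ).
(b)–(c): forbidden (ΔL, ΔJ).
(b)–(d): forbidden (parity, ΔL, ΔJ).
(b)–(e): allowed.
(c)–(d): allowed.
(c)–(e): forbidden (parity, ΔL, ΔJ).
(d)–(e): forbidden (ΔL, ΔJ).
Allowed pairs: 3 of 10.

3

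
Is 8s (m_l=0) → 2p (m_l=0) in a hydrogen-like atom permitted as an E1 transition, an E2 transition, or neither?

Δl = 1 − 0 = +1; l_i + l_f = 1.
Δm_l = +0.
E1 (Δl = ±1, |Δm_l| ≤ 1): satisfied.
E2 (Δl = 0,±2, l_i+l_f ≥ 2, |Δm_l| ≤ 2): not satisfied.

E1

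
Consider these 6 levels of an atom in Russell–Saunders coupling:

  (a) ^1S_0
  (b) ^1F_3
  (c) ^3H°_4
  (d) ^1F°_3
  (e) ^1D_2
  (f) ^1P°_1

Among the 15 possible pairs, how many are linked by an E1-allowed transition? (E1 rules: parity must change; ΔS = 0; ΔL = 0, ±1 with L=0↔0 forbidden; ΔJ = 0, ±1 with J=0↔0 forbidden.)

4

(a)–(b): forbidden (parity, ΔL, ΔJ).
(a)–(c): forbidden (ΔS, ΔL, ΔJ).
(a)–(d): forbidden (ΔL, ΔJ).
(a)–(e): forbidden (parity, ΔL, ΔJ).
(a)–(f): allowed.
(b)–(c): forbidden (ΔS, ΔL).
(b)–(d): allowed.
(b)–(e): forbidden (parity).
(b)–(f): forbidden (ΔL, ΔJ).
(c)–(d): forbidden (parity, ΔS, ΔL).
(c)–(e): forbidden (ΔS, ΔL, ΔJ).
(c)–(f): forbidden (parity, ΔS, ΔL, ΔJ).
(d)–(e): allowed.
(d)–(f): forbidden (parity, ΔL, ΔJ).
(e)–(f): allowed.
Allowed pairs: 4 of 15.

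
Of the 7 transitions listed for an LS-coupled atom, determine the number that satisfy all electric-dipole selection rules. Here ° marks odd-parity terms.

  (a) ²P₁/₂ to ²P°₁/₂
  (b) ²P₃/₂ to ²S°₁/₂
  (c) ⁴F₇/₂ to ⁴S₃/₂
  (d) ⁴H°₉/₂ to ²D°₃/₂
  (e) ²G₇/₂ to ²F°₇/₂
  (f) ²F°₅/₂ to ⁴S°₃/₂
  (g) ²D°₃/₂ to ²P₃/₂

4

(a) allowed
(b) allowed
(c) forbidden (parity, ΔL, ΔJ fail)
(d) forbidden (parity, ΔS, ΔL, ΔJ fail)
(e) allowed
(f) forbidden (parity, ΔS, ΔL fail)
(g) allowed
Total allowed: 4 of 7.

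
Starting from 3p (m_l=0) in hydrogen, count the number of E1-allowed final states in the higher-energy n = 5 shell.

4

E1 requires Δl = ±1, so l_f ∈ {0, 2}; with 0 ≤ l_f ≤ n_f−1 = 4, the allowed l_f values are {0, 2}.
For l_f = 0: m_f ∈ {m_i−1, m_i, m_i+1} ∩ [−0, 0] = {0} → 1 state.
For l_f = 2: m_f ∈ {m_i−1, m_i, m_i+1} ∩ [−2, 2] = {-1, 0, 1} → 3 states.
Total: 4.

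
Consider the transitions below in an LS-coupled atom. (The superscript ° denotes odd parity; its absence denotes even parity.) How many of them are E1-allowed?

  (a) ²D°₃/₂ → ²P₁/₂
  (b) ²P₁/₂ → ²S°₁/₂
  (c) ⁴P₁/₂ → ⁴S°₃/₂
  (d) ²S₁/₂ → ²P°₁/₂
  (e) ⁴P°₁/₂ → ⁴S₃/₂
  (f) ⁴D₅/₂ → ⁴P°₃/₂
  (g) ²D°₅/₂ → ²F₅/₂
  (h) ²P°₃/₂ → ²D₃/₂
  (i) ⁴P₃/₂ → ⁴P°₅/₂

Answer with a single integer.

9

(a) allowed
(b) allowed
(c) allowed
(d) allowed
(e) allowed
(f) allowed
(g) allowed
(h) allowed
(i) allowed
Total allowed: 9 of 9.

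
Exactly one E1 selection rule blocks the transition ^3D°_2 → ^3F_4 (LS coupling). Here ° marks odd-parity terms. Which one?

Parity must change: odd → even — satisfied.
ΔS = 0: S: 1 → 1 — satisfied.
ΔL = 0, ±1 (not L=0↔0): L: 2 → 3, ΔL = +1 — satisfied.
ΔJ = 0, ±1 (not J=0↔0): J: 2 → 4, ΔJ = +2 — violated.

the ΔJ = 0, ±1 rule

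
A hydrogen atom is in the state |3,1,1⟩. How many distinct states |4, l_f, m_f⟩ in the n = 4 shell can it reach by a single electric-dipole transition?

4

E1 requires Δl = ±1, so l_f ∈ {0, 2}; with 0 ≤ l_f ≤ n_f−1 = 3, the allowed l_f values are {0, 2}.
For l_f = 0: m_f ∈ {m_i−1, m_i, m_i+1} ∩ [−0, 0] = {0} → 1 state.
For l_f = 2: m_f ∈ {m_i−1, m_i, m_i+1} ∩ [−2, 2] = {0, 1, 2} → 3 states.
Total: 4.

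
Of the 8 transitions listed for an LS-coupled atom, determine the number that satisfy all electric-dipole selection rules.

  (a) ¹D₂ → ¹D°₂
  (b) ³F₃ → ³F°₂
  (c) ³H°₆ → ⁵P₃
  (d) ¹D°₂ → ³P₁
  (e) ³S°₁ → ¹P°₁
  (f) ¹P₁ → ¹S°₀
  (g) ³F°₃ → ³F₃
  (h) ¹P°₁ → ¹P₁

(a) allowed
(b) allowed
(c) forbidden (ΔS, ΔL, ΔJ fail)
(d) forbidden (ΔS fails)
(e) forbidden (parity, ΔS fail)
(f) allowed
(g) allowed
(h) allowed
Total allowed: 5 of 8.

5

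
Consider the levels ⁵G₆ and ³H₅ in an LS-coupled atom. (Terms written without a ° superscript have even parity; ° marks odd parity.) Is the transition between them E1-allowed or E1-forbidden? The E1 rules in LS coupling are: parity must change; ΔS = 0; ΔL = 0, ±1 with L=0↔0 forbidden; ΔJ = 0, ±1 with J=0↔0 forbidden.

forbidden

Reading off the term symbols: S 2→1, L 4→5, J 6→5, parity even→even.
Parity must change: even → even — violated.
ΔS = 0: S: 2 → 1 — violated.
ΔL = 0, ±1 (not L=0↔0): L: 4 → 5, ΔL = +1 — satisfied.
ΔJ = 0, ±1 (not J=0↔0): J: 6 → 5, ΔJ = -1 — satisfied.
Rule(s) violated: parity, ΔS.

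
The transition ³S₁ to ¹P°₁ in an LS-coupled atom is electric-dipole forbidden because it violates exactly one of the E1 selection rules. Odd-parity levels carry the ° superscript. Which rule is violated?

Reading off the term symbols: S 1→0, L 0→1, J 1→1, parity even→odd.
Parity must change: even → odd — satisfied.
ΔS = 0: S: 1 → 0 — violated.
ΔL = 0, ±1 (not L=0↔0): L: 0 → 1, ΔL = +1 — satisfied.
ΔJ = 0, ±1 (not J=0↔0): J: 1 → 1, ΔJ = +0 — satisfied.

the ΔS = 0 rule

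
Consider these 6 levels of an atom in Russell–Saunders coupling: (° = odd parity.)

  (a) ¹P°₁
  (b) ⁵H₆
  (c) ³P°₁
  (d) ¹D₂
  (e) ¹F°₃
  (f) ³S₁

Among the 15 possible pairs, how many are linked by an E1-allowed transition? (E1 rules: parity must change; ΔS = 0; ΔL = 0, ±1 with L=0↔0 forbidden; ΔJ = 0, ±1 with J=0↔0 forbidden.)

3

(a)–(b): forbidden (ΔS, ΔL, ΔJ).
(a)–(c): forbidden (parity, ΔS).
(a)–(d): allowed.
(a)–(e): forbidden (parity, ΔL, ΔJ).
(a)–(f): forbidden (ΔS).
(b)–(c): forbidden (ΔS, ΔL, ΔJ).
(b)–(d): forbidden (parity, ΔS, ΔL, ΔJ).
(b)–(e): forbidden (ΔS, ΔL, ΔJ).
(b)–(f): forbidden (parity, ΔS, ΔL, ΔJ).
(c)–(d): forbidden (ΔS).
(c)–(e): forbidden (parity, ΔS, ΔL, ΔJ).
(c)–(f): allowed.
(d)–(e): allowed.
(d)–(f): forbidden (parity, ΔS, ΔL).
(e)–(f): forbidden (ΔS, ΔL, ΔJ).
Allowed pairs: 3 of 15.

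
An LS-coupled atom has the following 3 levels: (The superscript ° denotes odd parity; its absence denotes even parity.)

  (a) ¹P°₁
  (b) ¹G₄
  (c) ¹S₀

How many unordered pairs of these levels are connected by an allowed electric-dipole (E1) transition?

(a)–(b): forbidden (ΔL, ΔJ).
(a)–(c): allowed.
(b)–(c): forbidden (parity, ΔL, ΔJ).
Allowed pairs: 1 of 3.

1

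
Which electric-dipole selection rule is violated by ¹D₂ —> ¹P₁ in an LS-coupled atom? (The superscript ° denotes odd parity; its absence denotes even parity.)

Initial level: S=0, L=2, J=2, parity even. Final level: S=0, L=1, J=1, parity even.
Parity must change: even → even — ✗.
ΔS = 0: S: 0 → 0 — ✓.
ΔL = 0, ±1 (not L=0↔0): L: 2 → 1, ΔL = -1 — ✓.
ΔJ = 0, ±1 (not J=0↔0): J: 2 → 1, ΔJ = -1 — ✓.

parity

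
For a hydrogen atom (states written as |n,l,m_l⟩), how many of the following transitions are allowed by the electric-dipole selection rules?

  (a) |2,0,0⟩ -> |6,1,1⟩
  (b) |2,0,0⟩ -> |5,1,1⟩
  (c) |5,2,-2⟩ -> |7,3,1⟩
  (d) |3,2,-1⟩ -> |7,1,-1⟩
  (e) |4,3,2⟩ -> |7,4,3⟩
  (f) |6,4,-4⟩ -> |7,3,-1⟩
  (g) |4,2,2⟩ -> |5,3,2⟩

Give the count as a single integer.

5

(a) allowed
(b) allowed
(c) forbidden — Δm_l = +3 (E1 requires Δm_l = 0, ±1)
(d) allowed
(e) allowed
(f) forbidden — Δm_l = +3 (E1 requires Δm_l = 0, ±1)
(g) allowed
Total allowed: 5 of 7.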